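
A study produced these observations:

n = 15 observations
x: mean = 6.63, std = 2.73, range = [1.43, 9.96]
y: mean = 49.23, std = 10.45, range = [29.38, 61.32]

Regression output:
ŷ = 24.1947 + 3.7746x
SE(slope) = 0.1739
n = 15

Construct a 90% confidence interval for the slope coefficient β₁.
The 90% CI for β₁ is (3.4666, 4.0826)

Confidence interval for the slope:

The 90% CI for β₁ is: β̂₁ ± t*(α/2, n-2) × SE(β̂₁)

Step 1: Find critical t-value
- Confidence level = 0.9
- Degrees of freedom = n - 2 = 15 - 2 = 13
- t*(α/2, 13) = 1.7709

Step 2: Calculate margin of error
Margin = 1.7709 × 0.1739 = 0.3080

Step 3: Construct interval
CI = 3.7746 ± 0.3080
CI = (3.4666, 4.0826)

Interpretation: intervals built this way capture the true β₁ in 90% of repeated samples; here the plausible range for the per-unit effect of x on y is 3.4666 to 4.0826.
Since 0 is outside the interval, a two-sided test at α = 0.10 would reject H₀: β₁ = 0.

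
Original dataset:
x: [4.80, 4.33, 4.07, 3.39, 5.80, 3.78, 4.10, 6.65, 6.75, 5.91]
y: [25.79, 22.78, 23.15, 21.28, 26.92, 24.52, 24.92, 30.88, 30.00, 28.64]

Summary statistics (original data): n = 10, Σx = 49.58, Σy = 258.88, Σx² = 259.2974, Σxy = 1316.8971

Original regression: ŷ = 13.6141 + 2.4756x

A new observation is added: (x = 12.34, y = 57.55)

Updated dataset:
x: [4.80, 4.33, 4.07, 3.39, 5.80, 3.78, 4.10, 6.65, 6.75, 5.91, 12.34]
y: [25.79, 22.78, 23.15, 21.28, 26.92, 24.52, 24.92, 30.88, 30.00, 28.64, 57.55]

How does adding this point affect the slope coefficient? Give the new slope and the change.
New slope β₁ = 3.9012 versus 2.4756 before: a change of +1.4256 (+57.6%).

The new point has HIGH LEVERAGE: x = 12.34 is far from the original mean x̄ = 49.58/10 ≈ 4.96 (original range [3.39, 6.75]).

Step 1: Update the sums with the new point (n goes from 10 to 11)
Σx  = 49.58 + 12.34 = 61.92
Σy  = 258.88 + 57.55 = 316.43
Σx² = 259.2974 + 12.34² = 259.2974 + 152.2756 = 411.5730
Σxy = 1316.8971 + 12.34×57.55 = 1316.8971 + 710.1670 = 2027.0641

Step 2: Recompute the slope with b₁ = (nΣxy − ΣxΣy) / (nΣx² − (Σx)²)
Numerator   = 11×2027.0641 − 61.92×316.43 = 22297.7051 − 19593.3456 = 2704.3595
Denominator = 11×411.5730 − 61.92² = 4527.3030 − 3834.0864 = 693.2166
b₁(new) = 2704.3595 / 693.2166 = 3.9012

(Same formula on the original sums: (10×1316.8971 − 49.58×258.88) / (10×259.2974 − 49.58²) = 333.7006 / 134.7976 = 2.4756, matching the given fit.)

Step 3: Change in slope
Δβ₁ = 3.9012 − 2.4756 = +1.4256
Relative change = +1.4256 / 2.4756 × 100% = +57.6%
→ the slope increases when the point is added.

Because the point sits above the extension of the original line at a high-leverage x, it tilts the fit up.
In practice: refit with and without it and report both if conclusions differ; examine leverage (hᵢ) and Cook's distance rather than deleting it automatically.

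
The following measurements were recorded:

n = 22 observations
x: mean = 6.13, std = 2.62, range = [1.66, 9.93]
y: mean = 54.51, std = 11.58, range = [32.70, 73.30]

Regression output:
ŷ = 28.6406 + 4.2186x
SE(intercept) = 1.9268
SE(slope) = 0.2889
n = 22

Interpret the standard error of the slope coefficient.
SE(β̂₁) = 0.2889 is the estimated standard deviation of the slope estimate across repeated samples; relative to β̂₁ = 4.2186 that is 6.8%, a precise estimate.

SE(β̂₁) = 0.2889 says: if we drew many samples of n = 22 from the same population and refit each time, the fitted slopes would scatter with a standard deviation of roughly 0.2889 around the true β₁.

Relative precision:
- SE / |β̂₁| = 0.2889 / 4.2186 = 6.8%
- Rule of thumb (under 20%: precise; 20% to under 50%: moderately precise; 50% or more: imprecise) → precise

Link to the t-test: t = β̂₁ / SE(β̂₁) = 4.2186 / 0.2889 = 14.6023, the statistic for H₀: β₁ = 0.

What drives SE(β̂₁): more residual scatter → larger SE.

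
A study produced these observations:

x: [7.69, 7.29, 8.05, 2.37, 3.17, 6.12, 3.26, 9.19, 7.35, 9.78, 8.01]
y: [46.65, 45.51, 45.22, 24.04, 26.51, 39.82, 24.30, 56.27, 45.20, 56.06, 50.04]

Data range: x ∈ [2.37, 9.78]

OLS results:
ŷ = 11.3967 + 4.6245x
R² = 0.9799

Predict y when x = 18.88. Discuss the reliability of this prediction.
ŷ = 98.7073, but this is extrapolation (above the data range [2.37, 9.78]) and may be unreliable.

Prediction calculation:
ŷ = 11.3967 + 4.6245 × 18.88
ŷ = 98.7073

Reliability:
- Data range: x ∈ [2.37, 9.78]
- Prediction point: x = 18.88 is 9.10 units above the observed range → this is EXTRAPOLATION, not interpolation

Why that matters here:
- The standard error of prediction grows with (x − x̄)², and x = 18.88 is far from x̄ = 6.57
- Real relationships often flatten, saturate, or turn nonlinear at extremes
- There are no observations near this x to validate the fitted line there

The R² = 0.9799 only validates the fit within [2.37, 9.78]; treat ŷ = 98.7073 with caution.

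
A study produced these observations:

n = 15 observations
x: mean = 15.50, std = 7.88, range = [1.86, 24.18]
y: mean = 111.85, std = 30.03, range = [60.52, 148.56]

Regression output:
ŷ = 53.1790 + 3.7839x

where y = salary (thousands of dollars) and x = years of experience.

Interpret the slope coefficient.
For each additional year of experience, predicted salary increases by approximately 3.7839 thousand dollars.

The slope coefficient β₁ = 3.7839 represents the marginal effect of experience on salary.

Interpretation:
- Experience up by 1 year → predicted salary increases by 3.7839 thousand dollars
- The effect is assumed constant over the observed range of x (linearity)
- The sign (+) gives the direction; the magnitude 3.7839 gives the size of the effect per year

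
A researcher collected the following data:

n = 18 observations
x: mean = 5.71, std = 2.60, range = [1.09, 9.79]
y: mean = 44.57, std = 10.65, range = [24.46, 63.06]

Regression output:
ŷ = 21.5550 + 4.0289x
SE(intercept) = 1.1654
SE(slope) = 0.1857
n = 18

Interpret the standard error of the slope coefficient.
SE(β̂₁) = 0.1857 is the estimated standard deviation of the slope estimate across repeated samples; relative to β̂₁ = 4.0289 that is 4.6%, a precise estimate.

SE(β̂₁) = 0.1857 says: if we drew many samples of n = 18 from the same population and refit each time, the fitted slopes would scatter with a standard deviation of roughly 0.1857 around the true β₁.

Relative precision:
- SE / |β̂₁| = 0.1857 / 4.0289 = 4.6%
- Rule of thumb (under 20%: precise; 20% to under 50%: moderately precise; 50% or more: imprecise) → precise

Rough 95% range (±2 SE): 4.0289 ± 0.3714 → (3.6575, 4.4003).

What drives SE(β̂₁): larger n (here n = 18) → smaller SE.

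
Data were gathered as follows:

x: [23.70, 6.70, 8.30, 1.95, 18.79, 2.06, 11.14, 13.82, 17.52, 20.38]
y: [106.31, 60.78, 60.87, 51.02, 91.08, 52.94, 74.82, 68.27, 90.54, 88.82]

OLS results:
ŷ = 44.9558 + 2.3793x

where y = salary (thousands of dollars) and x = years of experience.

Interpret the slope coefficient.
For each additional year of experience, predicted salary increases by approximately 2.3793 thousand dollars.

β₁ = 2.3793 is the change in predicted salary (thousand dollars) per additional year of experience.

Interpretation:
- Experience up by 1 year → predicted salary increases by 2.3793 thousand dollars
- The effect is assumed constant over the observed range of x (linearity)

(β₀ = 44.9558 is the fitted value at x = 0 and is not part of the slope interpretation.)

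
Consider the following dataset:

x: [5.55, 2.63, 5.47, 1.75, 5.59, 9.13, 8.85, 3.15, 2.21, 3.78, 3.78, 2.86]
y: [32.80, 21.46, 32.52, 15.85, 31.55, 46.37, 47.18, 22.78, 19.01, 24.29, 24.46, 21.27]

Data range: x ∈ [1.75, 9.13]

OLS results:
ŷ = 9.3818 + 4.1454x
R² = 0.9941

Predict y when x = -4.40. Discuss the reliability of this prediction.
ŷ = -8.8580 (extrapolation — x = -4.40 lies outside [1.75, 9.13], so reliability is low).

Prediction calculation:
ŷ = 9.3818 + 4.1454 × (-4.40)
ŷ = -8.8580

Reliability:
- Data range: x ∈ [1.75, 9.13]
- Prediction point: x = -4.40 is 6.15 units below the observed range → this is EXTRAPOLATION, not interpolation

Why that matters here:
- R² describes fit only over the sampled x values; it says nothing about behaviour beyond them
- The standard error of prediction grows with (x − x̄)², and x = -4.40 is far from x̄ = 4.56

Report the number if required, but flag clearly that it is an extrapolation.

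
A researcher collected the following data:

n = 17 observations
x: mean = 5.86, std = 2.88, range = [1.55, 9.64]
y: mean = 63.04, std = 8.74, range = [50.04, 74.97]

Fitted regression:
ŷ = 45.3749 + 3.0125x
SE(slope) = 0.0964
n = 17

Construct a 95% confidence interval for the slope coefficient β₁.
The 95% CI for β₁ is (2.8070, 3.2180)

Confidence interval for the slope:

The 95% CI for β₁ is: β̂₁ ± t*(α/2, n-2) × SE(β̂₁)

Step 1: Find critical t-value
- Confidence level = 0.95
- Degrees of freedom = n - 2 = 17 - 2 = 15
- t*(α/2, 15) = 2.1314

Step 2: Calculate margin of error
Margin = 2.1314 × 0.0964 = 0.2055

Step 3: Construct interval
CI = 3.0125 ± 0.2055
CI = (2.8070, 3.2180)

Interpretation: intervals built this way capture the true β₁ in 95% of repeated samples; here the plausible range for the per-unit effect of x on y is 2.8070 to 3.2180.
The interval does not include 0, suggesting a significant linear relationship.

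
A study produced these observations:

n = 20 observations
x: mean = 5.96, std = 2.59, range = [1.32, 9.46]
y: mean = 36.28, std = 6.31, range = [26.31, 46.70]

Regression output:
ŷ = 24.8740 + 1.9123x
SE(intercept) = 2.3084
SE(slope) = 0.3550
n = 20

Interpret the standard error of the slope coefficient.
SE(β̂₁) = 0.3550 is the estimated standard deviation of the slope estimate across repeated samples; relative to β̂₁ = 1.9123 that is 18.6%, a precise estimate.

What SE measures:
- The standard error quantifies the sampling variability of the coefficient estimate
- It is the estimated standard deviation of β̂₁ across hypothetical repeated samples of the same size
- Smaller SE → more precise estimate

Relative precision:
- SE / |β̂₁| = 0.3550 / 1.9123 = 18.6%
- Rule of thumb (under 20%: precise; 20% to under 50%: moderately precise; 50% or more: imprecise) → precise

Rough 95% range (±2 SE): 1.9123 ± 0.7100 → (1.2023, 2.6223).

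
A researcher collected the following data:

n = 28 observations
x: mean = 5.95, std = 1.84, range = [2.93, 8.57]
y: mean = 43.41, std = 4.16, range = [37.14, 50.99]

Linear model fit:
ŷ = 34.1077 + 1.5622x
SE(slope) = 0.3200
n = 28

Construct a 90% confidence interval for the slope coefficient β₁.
The 90% CI for β₁ is (1.0164, 2.1080)

Confidence interval for the slope:

The 90% CI for β₁ is: β̂₁ ± t*(α/2, n-2) × SE(β̂₁)

Step 1: Find critical t-value
- Confidence level = 0.9
- Degrees of freedom = n - 2 = 28 - 2 = 26
- t*(α/2, 26) = 1.7056

Step 2: Calculate margin of error
Margin = 1.7056 × 0.3200 = 0.5458

Step 3: Construct interval
CI = 1.5622 ± 0.5458
CI = (1.0164, 2.1080)

Interpretation: We are 90% confident that the true slope β₁ lies between 1.0164 and 2.1080.
Since 0 is outside the interval, a two-sided test at α = 0.10 would reject H₀: β₁ = 0.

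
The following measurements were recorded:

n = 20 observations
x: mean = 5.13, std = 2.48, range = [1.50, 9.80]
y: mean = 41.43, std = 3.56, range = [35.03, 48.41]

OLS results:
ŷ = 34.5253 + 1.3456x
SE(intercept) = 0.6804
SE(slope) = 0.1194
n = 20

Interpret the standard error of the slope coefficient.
The slope 1.3456 is pinned down to within about ±0.1194 (one SE) by these data — relative uncertainty 8.9%, i.e. precise.

SE(β̂₁) = 0.1194 says: if we drew many samples of n = 20 from the same population and refit each time, the fitted slopes would scatter with a standard deviation of roughly 0.1194 around the true β₁.

Relative precision:
- SE / |β̂₁| = 0.1194 / 1.3456 = 8.9%
- Rule of thumb (under 20%: precise; 20% to under 50%: moderately precise; 50% or more: imprecise) → precise

Link to interval estimation: a confidence interval for β₁ is β̂₁ ± t* × 0.1194, so SE sets the half-width per unit of t*.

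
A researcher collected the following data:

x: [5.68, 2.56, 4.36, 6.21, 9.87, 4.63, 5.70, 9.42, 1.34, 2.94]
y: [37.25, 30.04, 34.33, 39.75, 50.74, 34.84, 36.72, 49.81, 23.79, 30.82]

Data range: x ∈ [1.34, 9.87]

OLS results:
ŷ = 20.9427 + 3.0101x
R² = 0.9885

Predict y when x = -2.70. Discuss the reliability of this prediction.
ŷ = 12.8154, but this is extrapolation (below the data range [1.34, 9.87]) and may be unreliable.

Prediction calculation:
ŷ = 20.9427 + 3.0101 × (-2.70)
ŷ = 12.8154

Reliability:
- Data range: x ∈ [1.34, 9.87]
- Prediction point: x = -2.70 is 4.04 units below the observed range → this is EXTRAPOLATION, not interpolation

Why that matters here:
- The standard error of prediction grows with (x − x̄)², and x = -2.70 is far from x̄ = 5.27
- Real relationships often flatten, saturate, or turn nonlinear at extremes

The R² = 0.9885 only validates the fit within [1.34, 9.87]; treat ŷ = 12.8154 with caution.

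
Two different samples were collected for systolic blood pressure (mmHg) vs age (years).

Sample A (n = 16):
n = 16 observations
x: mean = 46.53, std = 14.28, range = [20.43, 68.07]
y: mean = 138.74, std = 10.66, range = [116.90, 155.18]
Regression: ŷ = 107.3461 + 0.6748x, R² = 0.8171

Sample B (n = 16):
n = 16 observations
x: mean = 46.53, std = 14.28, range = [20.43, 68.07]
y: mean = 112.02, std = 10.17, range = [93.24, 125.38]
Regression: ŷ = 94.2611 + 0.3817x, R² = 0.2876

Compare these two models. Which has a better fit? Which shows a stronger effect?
Model A has the better fit (R² = 0.8171 vs 0.2876). Model A shows the stronger effect (|β₁| = 0.6748 vs 0.3817).

Model Comparison:

Goodness of fit (R²):
- Model A: R² = 0.8171 → 81.71% of variance in blood pressure explained
- Model B: R² = 0.2876 → 28.76% of variance in blood pressure explained
- 0.8171 > 0.2876 → Model A has the better fit

Effect size (slope magnitude):
- Model A: β₁ = 0.6748 → predicted blood pressure rises 0.6748 mmHg per additional year of age
- Model B: β₁ = 0.3817 → predicted blood pressure rises 0.3817 mmHg per additional year of age
- |0.6748| > |0.3817| → Model A shows the stronger marginal effect

Note: The two samples could reflect different populations, time periods, or measurement quality.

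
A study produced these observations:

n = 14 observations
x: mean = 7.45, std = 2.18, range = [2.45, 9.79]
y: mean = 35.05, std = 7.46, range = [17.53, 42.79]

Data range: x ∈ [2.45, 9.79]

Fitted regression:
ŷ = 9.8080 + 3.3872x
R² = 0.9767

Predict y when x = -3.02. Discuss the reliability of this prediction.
ŷ = -0.4213, but this is extrapolation (below the data range [2.45, 9.79]) and may be unreliable.

Prediction calculation:
ŷ = 9.8080 + 3.3872 × (-3.02)
ŷ = -0.4213

Reliability:
- Data range: x ∈ [2.45, 9.79]
- Prediction point: x = -3.02 is 5.47 units below the observed range → this is EXTRAPOLATION, not interpolation

Why that matters here:
- R² describes fit only over the sampled x values; it says nothing about behaviour beyond them
- Real relationships often flatten, saturate, or turn nonlinear at extremes

A defensible statement: 'if the linear trend continued to x = -3.02, y would be about -0.4213' — the premise is untested.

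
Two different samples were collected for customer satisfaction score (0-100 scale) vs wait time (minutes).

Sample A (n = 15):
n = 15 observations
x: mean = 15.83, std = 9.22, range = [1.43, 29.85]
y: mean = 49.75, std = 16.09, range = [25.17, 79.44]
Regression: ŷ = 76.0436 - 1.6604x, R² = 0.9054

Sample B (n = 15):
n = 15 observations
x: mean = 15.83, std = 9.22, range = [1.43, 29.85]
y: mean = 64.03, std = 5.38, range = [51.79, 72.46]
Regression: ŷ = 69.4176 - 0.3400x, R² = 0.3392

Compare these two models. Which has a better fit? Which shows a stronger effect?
Model A has the better fit (R² = 0.9054 vs 0.3392). Model A shows the stronger effect (|β₁| = 1.6604 vs 0.3400).

Model Comparison:

Fit — compare R²:
- Model A: R² = 0.9054 → 90.54% of variance in satisfaction score explained
- Model B: R² = 0.3392 → 33.92% of variance in satisfaction score explained
- 0.9054 > 0.3392 → Model A has the better fit

Strength of effect — compare |β₁|:
- Model A: β₁ = -1.6604 → predicted satisfaction score falls 1.6604 points per additional minute of wait time
- Model B: β₁ = -0.3400 → predicted satisfaction score falls 0.3400 points per additional minute of wait time
- |-1.6604| > |-0.3400| → Model A shows the stronger marginal effect

Note: The two samples could reflect different populations, time periods, or measurement quality.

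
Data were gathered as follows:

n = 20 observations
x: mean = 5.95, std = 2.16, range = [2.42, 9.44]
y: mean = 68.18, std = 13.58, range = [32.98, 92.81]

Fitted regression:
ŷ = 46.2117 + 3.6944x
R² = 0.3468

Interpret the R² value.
About 34.68% of the variability in y is accounted for by the regression on x (R² = 0.3468) — a moderate linear fit.

R² (coefficient of determination) measures the proportion of variance in y explained by the regression model.

Here R² = 0.3468:
- Explained: 34.68% of the variation in y
- Unexplained (residual): 100% − 34.68% = 65.32%
- Rule of thumb (below 0.3 weak; 0.3 to below 0.7 moderate; 0.7 and above strong) → moderate

Note: R² never decreases when predictors are added, so it should not be used alone to compare models of different size.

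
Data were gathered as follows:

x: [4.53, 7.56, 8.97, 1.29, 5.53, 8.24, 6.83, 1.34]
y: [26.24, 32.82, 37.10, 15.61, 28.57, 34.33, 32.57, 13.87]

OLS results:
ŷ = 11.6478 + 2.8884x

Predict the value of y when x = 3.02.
ŷ = 20.3708

x = 3.02 lies inside the observed range [1.29, 8.97], so the fitted equation applies directly:

ŷ = 11.6478 + 2.8884 × 3.02
ŷ = 11.6478 + 8.7230
ŷ = 20.3708

This is the fitted mean response at that x — an individual observation would come with a wider prediction interval.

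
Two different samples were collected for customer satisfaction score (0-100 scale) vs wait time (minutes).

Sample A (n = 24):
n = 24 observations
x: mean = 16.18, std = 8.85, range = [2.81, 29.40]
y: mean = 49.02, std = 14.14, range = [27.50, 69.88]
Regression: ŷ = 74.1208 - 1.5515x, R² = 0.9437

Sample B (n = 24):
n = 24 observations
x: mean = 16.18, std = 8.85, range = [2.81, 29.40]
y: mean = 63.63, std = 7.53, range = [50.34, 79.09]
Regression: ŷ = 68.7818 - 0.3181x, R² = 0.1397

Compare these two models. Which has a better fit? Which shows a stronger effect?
Model A has the better fit (R² = 0.9437 vs 0.1397). Model A shows the stronger effect (|β₁| = 1.5515 vs 0.3181).

Model Comparison:

Fit — compare R²:
- Model A: R² = 0.9437 → 94.37% of variance in satisfaction score explained
- Model B: R² = 0.1397 → 13.97% of variance in satisfaction score explained
- 0.9437 > 0.1397 → Model A has the better fit

Effect size (slope magnitude):
- Model A: β₁ = -1.5515 → predicted satisfaction score falls 1.5515 points per additional minute of wait time
- Model B: β₁ = -0.3181 → predicted satisfaction score falls 0.3181 points per additional minute of wait time
- |-1.5515| > |-0.3181| → Model A shows the stronger marginal effect

Note: A better fit (higher R²) doesn't necessarily mean a more important relationship.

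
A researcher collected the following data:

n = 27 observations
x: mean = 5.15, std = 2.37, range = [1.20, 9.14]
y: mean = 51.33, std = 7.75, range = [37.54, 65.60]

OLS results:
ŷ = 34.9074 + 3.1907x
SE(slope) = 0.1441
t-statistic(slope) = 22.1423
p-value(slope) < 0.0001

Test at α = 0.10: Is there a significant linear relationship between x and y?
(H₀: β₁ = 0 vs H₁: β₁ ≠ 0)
Reject H₀: p-value < 0.0001 < α = 0.10. The linear relationship is significant at the 10% level.

Hypothesis test for the slope coefficient:

H₀: β₁ = 0 (no linear relationship)
H₁: β₁ ≠ 0 (linear relationship exists)

Test statistic: t = β̂₁ / SE(β̂₁) = 3.1907 / 0.1441 = 22.1423

With df = 25, the two-sided p-value for |t| = 22.1423 is <0.0001.

Decision rule: reject H₀ if p-value < α.
p-value < 0.0001 < α = 0.10 → reject H₀.

At α = 0.10 the data do provide convincing evidence of a nonzero slope.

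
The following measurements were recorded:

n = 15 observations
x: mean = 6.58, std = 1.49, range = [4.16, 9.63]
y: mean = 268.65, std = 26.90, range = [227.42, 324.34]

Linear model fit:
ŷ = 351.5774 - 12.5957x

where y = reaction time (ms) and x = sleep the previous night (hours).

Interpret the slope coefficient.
For each additional hour of sleep, predicted reaction time decreases by approximately 12.5957 ms.

The slope coefficient β₁ = -12.5957 represents the marginal effect of sleep on reaction time.

Interpretation:
- Sleep up by 1 hour → predicted reaction time decreases by 12.5957 ms
- This is a linear approximation: the same per-unit change is assumed across the whole observed x range
- The sign (−) gives the direction; the magnitude 12.5957 gives the size of the effect per hour

(β₀ = 351.5774 is the fitted value at x = 0 and is not part of the slope interpretation.)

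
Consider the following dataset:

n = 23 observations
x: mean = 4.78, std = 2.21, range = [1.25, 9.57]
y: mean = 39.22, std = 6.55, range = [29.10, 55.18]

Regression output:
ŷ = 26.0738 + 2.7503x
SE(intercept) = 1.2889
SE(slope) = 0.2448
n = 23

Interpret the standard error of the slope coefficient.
The slope 2.7503 is pinned down to within about ±0.2448 (one SE) by these data — relative uncertainty 8.9%, i.e. precise.

SE(β̂₁) = s / √Sxx, where s is the residual standard deviation and Sxx = Σ(x − x̄)². It is the yardstick for how far β̂₁ = 2.7503 could plausibly be from the true slope.

Relative precision:
- SE / |β̂₁| = 0.2448 / 2.7503 = 8.9%
- Rule of thumb (under 20%: precise; 20% to under 50%: moderately precise; 50% or more: imprecise) → precise

Link to interval estimation: a confidence interval for β₁ is β̂₁ ± t* × 0.2448, so SE sets the half-width per unit of t*.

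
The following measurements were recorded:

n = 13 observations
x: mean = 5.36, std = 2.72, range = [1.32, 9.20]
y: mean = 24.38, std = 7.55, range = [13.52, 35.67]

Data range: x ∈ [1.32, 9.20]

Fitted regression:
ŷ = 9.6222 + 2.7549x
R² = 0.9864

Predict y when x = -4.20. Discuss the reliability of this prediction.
ŷ = -1.9484 (extrapolation — x = -4.20 lies outside [1.32, 9.20], so reliability is low).

Prediction calculation:
ŷ = 9.6222 + 2.7549 × (-4.20)
ŷ = -1.9484

Reliability:
- Data range: x ∈ [1.32, 9.20]
- Prediction point: x = -4.20 is 5.52 units below the observed range → this is EXTRAPOLATION, not interpolation

Why that matters here:
- Real relationships often flatten, saturate, or turn nonlinear at extremes
- There are no observations near this x to validate the fitted line there

The R² = 0.9864 only validates the fit within [1.32, 9.20]; treat ŷ = -1.9484 with caution.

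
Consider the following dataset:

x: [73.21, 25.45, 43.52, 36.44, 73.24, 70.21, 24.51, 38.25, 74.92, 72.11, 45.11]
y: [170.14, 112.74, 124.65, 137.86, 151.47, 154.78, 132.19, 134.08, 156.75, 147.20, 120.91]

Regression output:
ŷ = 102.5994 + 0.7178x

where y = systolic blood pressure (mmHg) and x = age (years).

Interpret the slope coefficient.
For each additional year of age, predicted blood pressure increases by approximately 0.7178 mmHg.

The slope coefficient β₁ = 0.7178 represents the marginal effect of age on blood pressure.

Interpretation:
- Age up by 1 year → predicted blood pressure increases by 0.7178 mmHg
- This is a linear approximation: the same per-unit change is assumed across the whole observed x range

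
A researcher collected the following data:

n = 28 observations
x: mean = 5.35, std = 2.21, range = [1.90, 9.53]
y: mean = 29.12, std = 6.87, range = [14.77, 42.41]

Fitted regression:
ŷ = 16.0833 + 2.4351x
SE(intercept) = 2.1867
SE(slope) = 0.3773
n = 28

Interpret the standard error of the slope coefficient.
The slope 2.4351 is pinned down to within about ±0.3773 (one SE) by these data — relative uncertainty 15.5%, i.e. precise.

SE(β̂₁) = 0.3773 says: if we drew many samples of n = 28 from the same population and refit each time, the fitted slopes would scatter with a standard deviation of roughly 0.3773 around the true β₁.

Relative precision:
- SE / |β̂₁| = 0.3773 / 2.4351 = 15.5%
- Rule of thumb (under 20%: precise; 20% to under 50%: moderately precise; 50% or more: imprecise) → precise

Link to the t-test: t = β̂₁ / SE(β̂₁) = 2.4351 / 0.3773 = 6.4540, the statistic for H₀: β₁ = 0.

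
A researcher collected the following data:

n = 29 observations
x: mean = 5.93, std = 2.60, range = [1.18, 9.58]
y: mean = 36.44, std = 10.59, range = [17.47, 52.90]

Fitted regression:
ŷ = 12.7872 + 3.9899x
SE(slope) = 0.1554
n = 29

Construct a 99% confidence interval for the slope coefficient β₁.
The 99% CI for β₁ is (3.5593, 4.4205)

Confidence interval for the slope:

The 99% CI for β₁ is: β̂₁ ± t*(α/2, n-2) × SE(β̂₁)

Step 1: Find critical t-value
- Confidence level = 0.99
- Degrees of freedom = n - 2 = 29 - 2 = 27
- t*(α/2, 27) = 2.7707

Step 2: Calculate margin of error
Margin = 2.7707 × 0.1554 = 0.4306

Step 3: Construct interval
CI = 3.9899 ± 0.4306
CI = (3.5593, 4.4205)

Interpretation: intervals built this way capture the true β₁ in 99% of repeated samples; here the plausible range for the per-unit effect of x on y is 3.5593 to 4.4205.
The interval does not include 0, suggesting a significant linear relationship.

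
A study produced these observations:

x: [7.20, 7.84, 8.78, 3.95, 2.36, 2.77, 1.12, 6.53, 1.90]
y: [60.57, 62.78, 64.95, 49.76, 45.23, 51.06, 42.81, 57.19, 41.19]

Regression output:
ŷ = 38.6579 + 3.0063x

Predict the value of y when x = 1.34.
ŷ = 42.6863

To predict y for x = 1.34, substitute into the regression equation:

ŷ = 38.6579 + 3.0063 × 1.34
ŷ = 38.6579 + 4.0284
ŷ = 42.6863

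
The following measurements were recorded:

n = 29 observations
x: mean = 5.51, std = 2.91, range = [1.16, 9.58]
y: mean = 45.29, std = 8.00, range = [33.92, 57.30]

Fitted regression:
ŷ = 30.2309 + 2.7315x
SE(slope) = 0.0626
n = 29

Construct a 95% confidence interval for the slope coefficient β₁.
The 95% CI for β₁ is (2.6031, 2.8599)

Confidence interval for the slope:

The 95% CI for β₁ is: β̂₁ ± t*(α/2, n-2) × SE(β̂₁)

Step 1: Find critical t-value
- Confidence level = 0.95
- Degrees of freedom = n - 2 = 29 - 2 = 27
- t*(α/2, 27) = 2.0518

Step 2: Calculate margin of error
Margin = 2.0518 × 0.0626 = 0.1284

Step 3: Construct interval
CI = 2.7315 ± 0.1284
CI = (2.6031, 2.8599)

Interpretation: We are 95% confident that the true slope β₁ lies between 2.6031 and 2.8599.
Since 0 is outside the interval, a two-sided test at α = 0.05 would reject H₀: β₁ = 0.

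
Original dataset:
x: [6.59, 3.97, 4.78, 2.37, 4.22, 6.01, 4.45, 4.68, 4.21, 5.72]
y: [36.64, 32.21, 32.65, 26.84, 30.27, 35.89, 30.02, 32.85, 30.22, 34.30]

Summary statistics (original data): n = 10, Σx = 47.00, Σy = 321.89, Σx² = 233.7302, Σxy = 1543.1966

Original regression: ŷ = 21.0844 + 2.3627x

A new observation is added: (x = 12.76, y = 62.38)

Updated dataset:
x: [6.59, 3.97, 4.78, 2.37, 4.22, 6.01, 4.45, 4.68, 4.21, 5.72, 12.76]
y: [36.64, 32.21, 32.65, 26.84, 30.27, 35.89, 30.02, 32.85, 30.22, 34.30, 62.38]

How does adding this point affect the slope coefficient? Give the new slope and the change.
New slope β₁ = 3.4989 versus 2.3627 before: a change of +1.1362 (+48.1%).

The new point has HIGH LEVERAGE: x = 12.76 is far from the original mean x̄ = 47.00/10 ≈ 4.70 (original range [2.37, 6.59]).

Step 1: Update the sums with the new point (n goes from 10 to 11)
Σx  = 47.00 + 12.76 = 59.76
Σy  = 321.89 + 62.38 = 384.27
Σx² = 233.7302 + 12.76² = 233.7302 + 162.8176 = 396.5478
Σxy = 1543.1966 + 12.76×62.38 = 1543.1966 + 795.9688 = 2339.1654

Step 2: Recompute the slope with b₁ = (nΣxy − ΣxΣy) / (nΣx² − (Σx)²)
Numerator   = 11×2339.1654 − 59.76×384.27 = 25730.8194 − 22963.9752 = 2766.8442
Denominator = 11×396.5478 − 59.76² = 4362.0258 − 3571.2576 = 790.7682
b₁(new) = 2766.8442 / 790.7682 = 3.4989

(Same formula on the original sums: (10×1543.1966 − 47.00×321.89) / (10×233.7302 − 47.00²) = 303.1360 / 128.3020 = 2.3627, matching the given fit.)

Step 3: Change in slope
Δβ₁ = 3.4989 − 2.3627 = +1.1362
Relative change = +1.1362 / 2.3627 × 100% = +48.1%
→ the slope increases when the point is added.

A high-leverage point only changes the slope if it is off the original line; here y = 62.38 is above the original trend, so the slope increases.
In practice: examine leverage (hᵢ) and Cook's distance rather than deleting it automatically.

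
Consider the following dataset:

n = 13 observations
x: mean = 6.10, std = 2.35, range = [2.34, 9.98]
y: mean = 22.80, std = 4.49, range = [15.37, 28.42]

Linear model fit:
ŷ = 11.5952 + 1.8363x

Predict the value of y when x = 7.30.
ŷ = 25.0002

Plug x = 7.30 into the fitted line:

ŷ = 11.5952 + 1.8363 × 7.30
ŷ = 11.5952 + 13.4050
ŷ = 25.0002

This is a point prediction; actual observations scatter around it by roughly the residual standard deviation.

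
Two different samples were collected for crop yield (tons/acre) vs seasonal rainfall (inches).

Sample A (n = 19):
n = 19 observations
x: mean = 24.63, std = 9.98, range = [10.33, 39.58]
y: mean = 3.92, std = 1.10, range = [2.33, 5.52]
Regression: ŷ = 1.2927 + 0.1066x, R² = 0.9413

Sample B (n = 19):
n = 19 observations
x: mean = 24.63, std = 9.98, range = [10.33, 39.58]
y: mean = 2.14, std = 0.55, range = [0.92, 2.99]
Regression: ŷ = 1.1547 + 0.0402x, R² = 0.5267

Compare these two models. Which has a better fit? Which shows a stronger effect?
Model A has the better fit (R² = 0.9413 vs 0.5267). Model A shows the stronger effect (|β₁| = 0.1066 vs 0.0402).

Model Comparison:

Fit — compare R²:
- Model A: R² = 0.9413 → 94.13% of variance in crop yield explained
- Model B: R² = 0.5267 → 52.67% of variance in crop yield explained
- 0.9413 > 0.5267 → Model A has the better fit

Effect size (slope magnitude):
- Model A: β₁ = 0.1066 → predicted crop yield rises 0.1066 tons/acre per additional inch of rainfall
- Model B: β₁ = 0.0402 → predicted crop yield rises 0.0402 tons/acre per additional inch of rainfall
- |0.1066| > |0.0402| → Model A shows the stronger marginal effect

Note: R² measures how tightly points cluster around the line; β₁ measures how steep the line is — they answer different questions.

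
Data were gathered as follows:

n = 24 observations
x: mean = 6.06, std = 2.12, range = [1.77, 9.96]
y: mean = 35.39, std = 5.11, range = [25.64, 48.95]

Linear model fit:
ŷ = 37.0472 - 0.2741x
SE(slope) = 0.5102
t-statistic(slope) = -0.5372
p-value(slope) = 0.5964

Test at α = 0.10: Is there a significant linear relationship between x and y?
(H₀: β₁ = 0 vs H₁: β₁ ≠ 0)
Since p-value = 0.5964 ≥ α = 0.10, fail to reject H₀ — the slope is not significantly different from 0.

Hypothesis test for the slope coefficient:

H₀: β₁ = 0 (no linear relationship)
H₁: β₁ ≠ 0 (linear relationship exists)

Test statistic: t = β̂₁ / SE(β̂₁) = -0.2741 / 0.5102 = -0.5372

The p-value (0.5964) is the probability, under H₀, of a t-statistic at least as extreme as |t| = 0.5372 (two-sided, df = n − 2 = 22).

Decision rule: reject H₀ if p-value < α.
p-value = 0.5964 ≥ α = 0.10 → fail to reject H₀.

At α = 0.10 the data do not provide convincing evidence of a nonzero slope.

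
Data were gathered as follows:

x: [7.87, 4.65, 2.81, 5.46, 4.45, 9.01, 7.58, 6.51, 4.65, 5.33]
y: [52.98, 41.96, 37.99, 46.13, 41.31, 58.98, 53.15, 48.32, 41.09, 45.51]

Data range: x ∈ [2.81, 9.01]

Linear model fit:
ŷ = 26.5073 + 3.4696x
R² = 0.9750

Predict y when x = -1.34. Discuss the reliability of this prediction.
ŷ = 21.8580, but this is extrapolation (below the data range [2.81, 9.01]) and may be unreliable.

Prediction calculation:
ŷ = 26.5073 + 3.4696 × (-1.34)
ŷ = 21.8580

Reliability:
- Data range: x ∈ [2.81, 9.01]
- Prediction point: x = -1.34 is 4.15 units below the observed range → this is EXTRAPOLATION, not interpolation

Why that matters here:
- Real relationships often flatten, saturate, or turn nonlinear at extremes
- R² describes fit only over the sampled x values; it says nothing about behaviour beyond them
- There are no observations near this x to validate the fitted line there

A defensible statement: 'if the linear trend continued to x = -1.34, y would be about 21.8580' — the premise is untested.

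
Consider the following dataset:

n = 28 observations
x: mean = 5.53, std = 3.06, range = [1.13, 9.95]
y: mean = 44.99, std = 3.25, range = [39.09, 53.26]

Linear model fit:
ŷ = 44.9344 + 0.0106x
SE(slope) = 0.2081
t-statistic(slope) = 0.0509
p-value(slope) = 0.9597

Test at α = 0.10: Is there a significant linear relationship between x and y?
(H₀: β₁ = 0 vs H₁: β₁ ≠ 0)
Since p-value = 0.9597 ≥ α = 0.10, fail to reject H₀ — the slope is not significantly different from 0.

Hypothesis test for the slope coefficient:

H₀: β₁ = 0 (no linear relationship)
H₁: β₁ ≠ 0 (linear relationship exists)

Test statistic: t = β̂₁ / SE(β̂₁) = 0.0106 / 0.2081 = 0.0509

With df = 26, the two-sided p-value for |t| = 0.0509 is 0.9597.

Decision rule: reject H₀ if p-value < α.
p-value = 0.9597 ≥ α = 0.10 → fail to reject H₀.

At α = 0.10 the data do not provide convincing evidence of a nonzero slope.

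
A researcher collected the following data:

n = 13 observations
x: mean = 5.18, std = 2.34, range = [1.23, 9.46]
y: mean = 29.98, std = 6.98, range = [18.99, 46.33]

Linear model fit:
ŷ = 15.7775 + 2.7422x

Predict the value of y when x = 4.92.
ŷ = 29.2691

x = 4.92 lies inside the observed range [1.23, 9.46], so the fitted equation applies directly:

ŷ = 15.7775 + 2.7422 × 4.92
ŷ = 15.7775 + 13.4916
ŷ = 29.2691

This is a point prediction; actual observations scatter around it by roughly the residual standard deviation.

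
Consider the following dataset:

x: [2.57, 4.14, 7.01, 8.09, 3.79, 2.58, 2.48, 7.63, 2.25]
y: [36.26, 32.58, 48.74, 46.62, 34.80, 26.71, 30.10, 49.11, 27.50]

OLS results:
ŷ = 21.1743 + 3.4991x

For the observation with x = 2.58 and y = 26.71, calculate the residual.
Residual = -3.4920

The residual is the difference between the actual value and the predicted value:

Residual = y - ŷ

Step 1: Calculate predicted value
ŷ = 21.1743 + 3.4991 × 2.58
ŷ = 30.2020

Step 2: Calculate residual
Residual = 26.71 - 30.2020
Residual = -3.4920

The residual is negative, so the observed y = 26.71 sits below the regression line (the line overestimates it by 3.4920).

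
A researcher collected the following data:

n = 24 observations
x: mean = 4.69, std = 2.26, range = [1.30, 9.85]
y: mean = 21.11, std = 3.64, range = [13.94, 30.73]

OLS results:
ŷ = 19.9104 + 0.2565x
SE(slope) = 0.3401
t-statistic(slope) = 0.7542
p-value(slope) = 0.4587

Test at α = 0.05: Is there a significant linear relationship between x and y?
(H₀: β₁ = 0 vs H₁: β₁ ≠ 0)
p-value = 0.4587 ≥ α = 0.05, so we fail to reject H₀. The relationship is not significant.

Hypothesis test for the slope coefficient:

H₀: β₁ = 0 (no linear relationship)
H₁: β₁ ≠ 0 (linear relationship exists)

Test statistic: t = β̂₁ / SE(β̂₁) = 0.2565 / 0.3401 = 0.7542

p = 0.4587: how often a slope estimate this far from 0 (in SE units) would arise by chance if β₁ were truly 0.

Decision rule: reject H₀ if p-value < α.
p-value = 0.4587 ≥ α = 0.05 → fail to reject H₀.

At α = 0.05 the data do not provide convincing evidence of a nonzero slope.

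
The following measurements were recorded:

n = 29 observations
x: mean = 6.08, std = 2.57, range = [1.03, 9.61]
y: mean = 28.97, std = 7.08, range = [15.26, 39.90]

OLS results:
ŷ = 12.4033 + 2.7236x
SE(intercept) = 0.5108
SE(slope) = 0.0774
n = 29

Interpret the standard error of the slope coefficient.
The slope 2.7236 is pinned down to within about ±0.0774 (one SE) by these data — relative uncertainty 2.8%, i.e. precise.

SE(β̂₁) = s / √Sxx, where s is the residual standard deviation and Sxx = Σ(x − x̄)². It is the yardstick for how far β̂₁ = 2.7236 could plausibly be from the true slope.

Relative precision:
- SE / |β̂₁| = 0.0774 / 2.7236 = 2.8%
- Rule of thumb (under 20%: precise; 20% to under 50%: moderately precise; 50% or more: imprecise) → precise

Rough 95% range (±2 SE): 2.7236 ± 0.1548 → (2.5688, 2.8784).

What drives SE(β̂₁): more residual scatter → larger SE; wider spread of x values → smaller SE; larger n (here n = 29) → smaller SE.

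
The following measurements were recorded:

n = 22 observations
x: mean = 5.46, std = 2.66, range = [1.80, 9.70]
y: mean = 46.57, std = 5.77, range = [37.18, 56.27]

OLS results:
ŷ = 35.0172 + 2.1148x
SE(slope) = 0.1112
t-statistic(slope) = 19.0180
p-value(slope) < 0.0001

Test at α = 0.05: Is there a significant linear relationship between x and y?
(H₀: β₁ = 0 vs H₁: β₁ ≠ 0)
Since p-value < 0.0001 < α = 0.05, reject H₀ — the slope is significantly different from 0.

Hypothesis test for the slope coefficient:

H₀: β₁ = 0 (no linear relationship)
H₁: β₁ ≠ 0 (linear relationship exists)

Test statistic: t = β̂₁ / SE(β̂₁) = 2.1148 / 0.1112 = 19.0180

p < 0.0001: how often a slope estimate this far from 0 (in SE units) would arise by chance if β₁ were truly 0.

Decision rule: reject H₀ if p-value < α.
p-value < 0.0001 < α = 0.05 → reject H₀.

There is sufficient evidence at the 5% significance level to conclude that a linear relationship exists between x and y.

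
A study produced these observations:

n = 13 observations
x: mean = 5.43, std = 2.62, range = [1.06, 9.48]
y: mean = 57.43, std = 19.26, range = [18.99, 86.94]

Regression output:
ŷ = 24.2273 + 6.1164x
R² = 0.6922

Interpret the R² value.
The model explains 69.22% of the variance in y (R² = 0.6922), leaving 30.78% unexplained; the fit is moderate.

R² (coefficient of determination) measures the proportion of variance in y explained by the regression model.

Here R² = 0.6922:
- Explained: 69.22% of the variation in y
- Unexplained (residual): 100% − 69.22% = 30.78%
- Rule of thumb (below 0.3 weak; 0.3 to below 0.7 moderate; 0.7 and above strong) → moderate

Note: R² says nothing about causation, and a high R² does not by itself mean the linear form is appropriate — check the residuals.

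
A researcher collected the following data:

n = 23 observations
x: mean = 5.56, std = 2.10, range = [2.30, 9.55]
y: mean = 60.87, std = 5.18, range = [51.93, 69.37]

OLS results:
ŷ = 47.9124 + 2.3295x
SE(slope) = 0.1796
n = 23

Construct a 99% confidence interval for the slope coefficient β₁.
The 99% CI for β₁ is (1.8210, 2.8380)

Confidence interval for the slope:

The 99% CI for β₁ is: β̂₁ ± t*(α/2, n-2) × SE(β̂₁)

Step 1: Find critical t-value
- Confidence level = 0.99
- Degrees of freedom = n - 2 = 23 - 2 = 21
- t*(α/2, 21) = 2.8314

Step 2: Calculate margin of error
Margin = 2.8314 × 0.1796 = 0.5085

Step 3: Construct interval
CI = 2.3295 ± 0.5085
CI = (1.8210, 2.8380)

Interpretation: We are 99% confident that the true slope β₁ lies between 1.8210 and 2.8380.
The interval does not include 0, suggesting a significant linear relationship.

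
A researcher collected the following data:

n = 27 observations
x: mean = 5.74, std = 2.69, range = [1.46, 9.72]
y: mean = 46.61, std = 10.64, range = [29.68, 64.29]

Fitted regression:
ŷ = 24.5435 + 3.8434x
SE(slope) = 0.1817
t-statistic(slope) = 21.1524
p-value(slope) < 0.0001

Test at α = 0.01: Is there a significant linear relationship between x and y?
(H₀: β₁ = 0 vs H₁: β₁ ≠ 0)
Reject H₀: p-value < 0.0001 < α = 0.01. The linear relationship is significant at the 1% level.

Hypothesis test for the slope coefficient:

H₀: β₁ = 0 (no linear relationship)
H₁: β₁ ≠ 0 (linear relationship exists)

Test statistic: t = β̂₁ / SE(β̂₁) = 3.8434 / 0.1817 = 21.1524

p < 0.0001: how often a slope estimate this far from 0 (in SE units) would arise by chance if β₁ were truly 0.

Decision rule: reject H₀ if p-value < α.
p-value < 0.0001 < α = 0.01 → reject H₀.

There is sufficient evidence at the 1% significance level to conclude that a linear relationship exists between x and y.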